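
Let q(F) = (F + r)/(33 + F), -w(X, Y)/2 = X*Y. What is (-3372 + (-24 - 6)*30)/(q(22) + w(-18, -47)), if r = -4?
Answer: 39160/15507 ≈ 2.5253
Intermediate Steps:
w(X, Y) = -2*X*Y
q(F) = (-4 + F)/(33 + F) (q(F) = (F - 4)/(33 + F) = (-4 + F)/(33 + F))
(-3372 + (-24 - 6)*30)/(q(22) + w(-18, -47)) = (-3372 + (-24 - 6)*30)/((-4 + 22)/(33 + 22) - 2*(-18)*(-47)) = (-3372 - 30*30)/(18/55 - 1692) = (-3372 - 900)/((1/55)*18 - 1692) = -4272/(18/55 - 1692) = -4272/(-93042/55) = -4272*(-55/93042) = 39160/15507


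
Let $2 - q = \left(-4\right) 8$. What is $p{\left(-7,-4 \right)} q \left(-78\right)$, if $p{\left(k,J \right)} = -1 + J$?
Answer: $13260$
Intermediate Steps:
$q = 34$ ($q = 2 - \left(-4\right) 8 = 2 - -32 = 2 + 32 = 34$)
$p{\left(-7,-4 \right)} q \left(-78\right) = \left(-1 - 4\right) 34 \left(-78\right) = \left(-5\right) 34 \left(-78\right) = \left(-170\right) \left(-78\right) = 13260$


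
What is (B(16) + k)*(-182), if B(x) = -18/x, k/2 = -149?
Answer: 217763/4 ≈ 54441.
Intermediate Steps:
k = -298 (k = 2*(-149) = -298)
(B(16) + k)*(-182) = (-18/16 - 298)*(-182) = (-18*1/16 - 298)*(-182) = (-9/8 - 298)*(-182) = -2393/8*(-182) = 217763/4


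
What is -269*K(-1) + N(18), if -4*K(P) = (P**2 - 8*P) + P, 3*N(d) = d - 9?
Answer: 541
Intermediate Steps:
N(d) = -3 + d/3 (N(d) = (d - 9)/3 = (-9 + d)/3 = -3 + d/3)
K(P) = -P**2/4 + 7*P/4 (K(P) = -((P**2 - 8*P) + P)/4 = -(P**2 - 7*P)/4 = -P**2/4 + 7*P/4)
-269*K(-1) + N(18) = -269*(-1)*(7 - 1*(-1))/4 + (-3 + (1/3)*18) = -269*(-1)*(7 + 1)/4 + (-3 + 6) = -269*(-1)*8/4 + 3 = -269*(-2) + 3 = 538 + 3 = 541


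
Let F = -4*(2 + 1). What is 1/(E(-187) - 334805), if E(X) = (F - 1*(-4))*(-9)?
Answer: -1/334733 ≈ -2.9875e-6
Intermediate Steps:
F = -12 (F = -4*3 = -12)
E(X) = 72 (E(X) = (-12 - 1*(-4))*(-9) = (-12 + 4)*(-9) = -8*(-9) = 72)
1/(E(-187) - 334805) = 1/(72 - 334805) = 1/(-334733) = -1/334733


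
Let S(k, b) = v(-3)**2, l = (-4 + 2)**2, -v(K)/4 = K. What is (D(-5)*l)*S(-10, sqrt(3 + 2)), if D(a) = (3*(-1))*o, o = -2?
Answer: 3456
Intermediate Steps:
v(K) = -4*K
l = 4 (l = (-2)**2 = 4)
S(k, b) = 144 (S(k, b) = (-4*(-3))**2 = 12**2 = 144)
D(a) = 6 (D(a) = (3*(-1))*(-2) = -3*(-2) = 6)
(D(-5)*l)*S(-10, sqrt(3 + 2)) = (6*4)*144 = 24*144 = 3456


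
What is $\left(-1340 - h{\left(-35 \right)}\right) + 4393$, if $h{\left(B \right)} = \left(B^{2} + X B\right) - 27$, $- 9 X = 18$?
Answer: $1785$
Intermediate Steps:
$X = -2$ ($X = \left(- \frac{1}{9}\right) 18 = -2$)
$h{\left(B \right)} = -27 + B^{2} - 2 B$ ($h{\left(B \right)} = \left(B^{2} - 2 B\right) - 27 = -27 + B^{2} - 2 B$)
$\left(-1340 - h{\left(-35 \right)}\right) + 4393 = \left(-1340 - \left(-27 + \left(-35\right)^{2} - -70\right)\right) + 4393 = \left(-1340 - \left(-27 + 1225 + 70\right)\right) + 4393 = \left(-1340 - 1268\right) + 4393 = -2608 + 4393 = 1785$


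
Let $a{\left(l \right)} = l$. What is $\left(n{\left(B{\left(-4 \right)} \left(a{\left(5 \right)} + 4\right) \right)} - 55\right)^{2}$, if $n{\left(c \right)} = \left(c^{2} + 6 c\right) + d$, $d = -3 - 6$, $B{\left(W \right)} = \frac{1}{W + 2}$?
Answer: $\frac{80089}{16} \approx 5005.6$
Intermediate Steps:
$B{\left(W \right)} = \frac{1}{2 + W}$
$d = -9$ ($d = -3 - 6 = -9$)
$n{\left(c \right)} = -9 + c^{2} + 6 c$ ($n{\left(c \right)} = \left(c^{2} + 6 c\right) - 9 = -9 + c^{2} + 6 c$)
$\left(n{\left(B{\left(-4 \right)} \left(a{\left(5 \right)} + 4\right) \right)} - 55\right)^{2} = \left(\left(-9 + \left(\frac{5 + 4}{2 - 4}\right)^{2} + 6 \frac{5 + 4}{2 - 4}\right) - 55\right)^{2} = \left(\left(-9 + \left(\frac{1}{-2} \cdot 9\right)^{2} + 6 \frac{1}{-2} \cdot 9\right) - 55\right)^{2} = \left(\left(-9 + \left(\left(- \frac{1}{2}\right) 9\right)^{2} + 6 \left(\left(- \frac{1}{2}\right) 9\right)\right) - 55\right)^{2} = \left(\left(-9 + \left(- \frac{9}{2}\right)^{2} + 6 \left(- \frac{9}{2}\right)\right) - 55\right)^{2} = \left(\left(-9 + \frac{81}{4} - 27\right) - 55\right)^{2} = \left(- \frac{63}{4} - 55\right)^{2} = \left(- \frac{283}{4}\right)^{2} = \frac{80089}{16}$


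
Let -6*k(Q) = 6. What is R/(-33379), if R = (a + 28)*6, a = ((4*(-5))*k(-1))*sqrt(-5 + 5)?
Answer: -168/33379 ≈ -0.0050331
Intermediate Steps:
k(Q) = -1 (k(Q) = -1/6*6 = -1)
a = 0 (a = ((4*(-5))*(-1))*sqrt(-5 + 5) = (-20*(-1))*sqrt(0) = 20*0 = 0)
R = 168 (R = (0 + 28)*6 = 28*6 = 168)
R/(-33379) = 168/(-33379) = 168*(-1/33379) = -168/33379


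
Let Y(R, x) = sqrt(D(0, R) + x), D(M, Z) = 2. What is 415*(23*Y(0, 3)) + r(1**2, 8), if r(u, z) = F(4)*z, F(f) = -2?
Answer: -16 + 9545*sqrt(5) ≈ 21327.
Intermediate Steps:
r(u, z) = -2*z
Y(R, x) = sqrt(2 + x)
415*(23*Y(0, 3)) + r(1**2, 8) = 415*(23*sqrt(2 + 3)) - 2*8 = 415*(23*sqrt(5)) - 16 = 9545*sqrt(5) - 16 = -16 + 9545*sqrt(5)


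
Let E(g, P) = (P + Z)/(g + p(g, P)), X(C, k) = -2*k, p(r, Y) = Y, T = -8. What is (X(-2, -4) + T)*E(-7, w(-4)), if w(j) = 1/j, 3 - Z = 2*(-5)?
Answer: 0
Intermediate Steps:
Z = 13 (Z = 3 - 2*(-5) = 3 - 1*(-10) = 3 + 10 = 13)
E(g, P) = (13 + P)/(P + g) (E(g, P) = (P + 13)/(g + P) = (13 + P)/(P + g))
(X(-2, -4) + T)*E(-7, w(-4)) = (-2*(-4) - 8)*((13 + 1/(-4))/(1/(-4) - 7)) = (8 - 8)*((13 - 1/4)/(-1/4 - 7)) = 0*((51/4)/(-29/4)) = 0*(-4/29*51/4) = 0*(-51/29) = 0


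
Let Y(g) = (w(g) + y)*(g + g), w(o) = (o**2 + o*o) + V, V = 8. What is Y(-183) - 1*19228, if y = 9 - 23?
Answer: -24530980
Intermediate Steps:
w(o) = 8 + 2*o**2 (w(o) = (o**2 + o*o) + 8 = (o**2 + o**2) + 8 = 2*o**2 + 8 = 8 + 2*o**2)
y = -14
Y(g) = 2*g*(-6 + 2*g**2) (Y(g) = ((8 + 2*g**2) - 14)*(g + g) = (-6 + 2*g**2)*(2*g) = 2*g*(-6 + 2*g**2))
Y(-183) - 1*19228 = 4*(-183)*(-3 + (-183)**2) - 1*19228 = 4*(-183)*(-3 + 33489) - 19228 = 4*(-183)*33486 - 19228 = -24511752 - 19228 = -24530980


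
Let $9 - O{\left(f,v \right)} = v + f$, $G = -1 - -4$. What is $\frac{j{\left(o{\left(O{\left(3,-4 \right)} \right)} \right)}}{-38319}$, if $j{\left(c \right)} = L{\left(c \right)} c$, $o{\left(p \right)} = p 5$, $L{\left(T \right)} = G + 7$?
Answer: $- \frac{500}{38319} \approx -0.013048$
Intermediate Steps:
$G = 3$ ($G = -1 + 4 = 3$)
$O{\left(f,v \right)} = 9 - f - v$ ($O{\left(f,v \right)} = 9 - \left(v + f\right) = 9 - \left(f + v\right) = 9 - f - v$)
$L{\left(T \right)} = 10$ ($L{\left(T \right)} = 3 + 7 = 10$)
$o{\left(p \right)} = 5 p$
$j{\left(c \right)} = 10 c$
$\frac{j{\left(o{\left(O{\left(3,-4 \right)} \right)} \right)}}{-38319} = \frac{10 \cdot 5 \left(9 - 3 - -4\right)}{-38319} = 10 \cdot 5 \left(9 - 3 + 4\right) \left(- \frac{1}{38319}\right) = 10 \cdot 5 \cdot 10 \left(- \frac{1}{38319}\right) = 10 \cdot 50 \left(- \frac{1}{38319}\right) = 500 \left(- \frac{1}{38319}\right) = - \frac{500}{38319}$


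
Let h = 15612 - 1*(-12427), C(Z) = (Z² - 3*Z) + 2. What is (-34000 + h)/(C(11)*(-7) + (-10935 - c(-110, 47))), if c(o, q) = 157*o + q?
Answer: -1987/1886 ≈ -1.0536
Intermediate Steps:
C(Z) = 2 + Z² - 3*Z
c(o, q) = q + 157*o
h = 28039 (h = 15612 + 12427 = 28039)
(-34000 + h)/(C(11)*(-7) + (-10935 - c(-110, 47))) = (-34000 + 28039)/((2 + 11² - 3*11)*(-7) + (-10935 - (47 + 157*(-110)))) = -5961/((2 + 121 - 33)*(-7) + (-10935 - (47 - 17270))) = -5961/(90*(-7) + (-10935 - 1*(-17223))) = -5961/(-630 + (-10935 + 17223)) = -5961/(-630 + 6288) = -5961/5658 = -5961*1/5658 = -1987/1886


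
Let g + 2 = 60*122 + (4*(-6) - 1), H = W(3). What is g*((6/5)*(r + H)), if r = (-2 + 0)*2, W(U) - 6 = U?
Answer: 43758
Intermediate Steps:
W(U) = 6 + U
H = 9 (H = 6 + 3 = 9)
r = -4 (r = -2*2 = -4)
g = 7293 (g = -2 + (60*122 + (4*(-6) - 1)) = -2 + (7320 + (-24 - 1)) = -2 + (7320 - 25) = -2 + 7295 = 7293)
g*((6/5)*(r + H)) = 7293*((6/5)*(-4 + 9)) = 7293*((6*(1/5))*5) = 7293*((6/5)*5) = 7293*6 = 43758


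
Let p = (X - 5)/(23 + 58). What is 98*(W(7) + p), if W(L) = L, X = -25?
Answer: 17542/27 ≈ 649.70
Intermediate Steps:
p = -10/27 (p = (-25 - 5)/(23 + 58) = -30/81 = -30*1/81 = -10/27 ≈ -0.37037)
98*(W(7) + p) = 98*(7 - 10/27) = 98*(179/27) = 17542/27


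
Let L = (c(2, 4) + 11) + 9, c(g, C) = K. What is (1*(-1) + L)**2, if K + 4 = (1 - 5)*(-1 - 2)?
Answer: 729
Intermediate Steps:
K = 8 (K = -4 + (1 - 5)*(-1 - 2) = -4 - 4*(-3) = -4 + 12 = 8)
c(g, C) = 8
L = 28 (L = (8 + 11) + 9 = 19 + 9 = 28)
(1*(-1) + L)**2 = (1*(-1) + 28)**2 = (-1 + 28)**2 = 27**2 = 729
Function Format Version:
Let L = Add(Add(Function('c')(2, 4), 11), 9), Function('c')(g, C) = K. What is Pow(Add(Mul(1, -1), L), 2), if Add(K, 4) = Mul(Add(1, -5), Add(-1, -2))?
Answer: 729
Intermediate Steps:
K = 8 (K = Add(-4, Mul(Add(1, -5), Add(-1, -2))) = Add(-4, Mul(-4, -3)) = Add(-4, 12) = 8)
Function('c')(g, C) = 8
L = 28 (L = Add(Add(8, 11), 9) = Add(19, 9) = 28)
Pow(Add(Mul(1, -1), L), 2) = Pow(Add(Mul(1, -1), 28), 2) = Pow(Add(-1, 28), 2) = Pow(27, 2) = 729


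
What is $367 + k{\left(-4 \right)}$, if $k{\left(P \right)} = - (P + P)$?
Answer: $375$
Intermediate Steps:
$k{\left(P \right)} = - 2 P$
$367 + k{\left(-4 \right)} = 367 - -8 = 367 + 8 = 375$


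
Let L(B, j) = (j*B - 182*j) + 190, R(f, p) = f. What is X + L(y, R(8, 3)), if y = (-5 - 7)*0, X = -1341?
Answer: -2607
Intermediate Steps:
y = 0 (y = -12*0 = 0)
L(B, j) = 190 - 182*j + B*j (L(B, j) = (B*j - 182*j) + 190 = (-182*j + B*j) + 190 = 190 - 182*j + B*j)
X + L(y, R(8, 3)) = -1341 + (190 - 182*8 + 0*8) = -1341 + (190 - 1456 + 0) = -1341 - 1266 = -2607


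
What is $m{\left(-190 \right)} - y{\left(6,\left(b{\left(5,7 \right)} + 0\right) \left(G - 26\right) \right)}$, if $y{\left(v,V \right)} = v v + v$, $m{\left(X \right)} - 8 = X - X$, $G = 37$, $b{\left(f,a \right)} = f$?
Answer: $-34$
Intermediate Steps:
$m{\left(X \right)} = 8$ ($m{\left(X \right)} = 8 + \left(X - X\right) = 8 + 0 = 8$)
$y{\left(v,V \right)} = v + v^{2}$ ($y{\left(v,V \right)} = v^{2} + v = v + v^{2}$)
$m{\left(-190 \right)} - y{\left(6,\left(b{\left(5,7 \right)} + 0\right) \left(G - 26\right) \right)} = 8 - 6 \left(1 + 6\right) = 8 - 6 \cdot 7 = 8 - 42 = -34$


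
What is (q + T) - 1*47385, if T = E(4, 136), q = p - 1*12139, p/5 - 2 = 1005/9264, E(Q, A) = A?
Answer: -183357589/3088 ≈ -59377.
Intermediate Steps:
p = 32555/3088 (p = 10 + 5*(1005/9264) = 10 + 5*(1005*(1/9264)) = 10 + 5*(335/3088) = 10 + 1675/3088 = 32555/3088 ≈ 10.542)
q = -37452677/3088 (q = 32555/3088 - 1*12139 = 32555/3088 - 12139 = -37452677/3088 ≈ -12128.)
T = 136
(q + T) - 1*47385 = (-37452677/3088 + 136) - 1*47385 = -37032709/3088 - 47385 = -183357589/3088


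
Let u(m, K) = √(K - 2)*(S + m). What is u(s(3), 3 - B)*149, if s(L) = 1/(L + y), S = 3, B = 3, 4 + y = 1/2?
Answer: 149*I*√2 ≈ 210.72*I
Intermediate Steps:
y = -7/2 (y = -4 + 1/2 = -4 + 1*(½) = -4 + ½ = -7/2 ≈ -3.5000)
s(L) = 1/(-7/2 + L) (s(L) = 1/(L - 7/2) = 1/(-7/2 + L))
u(m, K) = √(-2 + K)*(3 + m) (u(m, K) = √(K - 2)*(3 + m) = √(-2 + K)*(3 + m))
u(s(3), 3 - B)*149 = (√(-2 + (3 - 1*3))*(3 + 2/(-7 + 2*3)))*149 = (√(-2 + (3 - 3))*(3 + 2/(-7 + 6)))*149 = (√(-2 + 0)*(3 + 2/(-1)))*149 = (√(-2)*(3 + 2*(-1)))*149 = ((I*√2)*(3 - 2))*149 = ((I*√2)*1)*149 = (I*√2)*149 = 149*I*√2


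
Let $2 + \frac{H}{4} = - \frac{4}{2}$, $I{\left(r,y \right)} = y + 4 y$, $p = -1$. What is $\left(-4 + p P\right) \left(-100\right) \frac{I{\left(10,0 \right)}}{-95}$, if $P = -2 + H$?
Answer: $0$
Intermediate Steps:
$I{\left(r,y \right)} = 5 y$
$H = -16$ ($H = -8 + 4 \left(- \frac{4}{2}\right) = -8 + 4 \left(\left(-4\right) \frac{1}{2}\right) = -8 + 4 \left(-2\right) = -8 - 8 = -16$)
$P = -18$ ($P = -2 - 16 = -18$)
$\left(-4 + p P\right) \left(-100\right) \frac{I{\left(10,0 \right)}}{-95} = \left(-4 - -18\right) \left(-100\right) \frac{5 \cdot 0}{-95} = \left(-4 + 18\right) \left(-100\right) 0 \left(- \frac{1}{95}\right) = 14 \left(-100\right) 0 = \left(-1400\right) 0 = 0$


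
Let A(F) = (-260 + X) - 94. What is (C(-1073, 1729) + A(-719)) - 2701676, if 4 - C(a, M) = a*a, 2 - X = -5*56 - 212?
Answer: -3852861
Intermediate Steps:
X = 494 (X = 2 - (-5*56 - 212) = 2 - (-280 - 212) = 2 - 1*(-492) = 2 + 492 = 494)
A(F) = 140 (A(F) = (-260 + 494) - 94 = 234 - 94 = 140)
C(a, M) = 4 - a² (C(a, M) = 4 - a*a = 4 - a²)
(C(-1073, 1729) + A(-719)) - 2701676 = ((4 - 1*(-1073)²) + 140) - 2701676 = ((4 - 1*1151329) + 140) - 2701676 = ((4 - 1151329) + 140) - 2701676 = (-1151325 + 140) - 2701676 = -1151185 - 2701676 = -3852861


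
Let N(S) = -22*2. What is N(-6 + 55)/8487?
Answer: -44/8487 ≈ -0.0051844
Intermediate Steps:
N(S) = -44
N(-6 + 55)/8487 = -44/8487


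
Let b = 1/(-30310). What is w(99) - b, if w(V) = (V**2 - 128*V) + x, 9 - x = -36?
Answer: -85656059/30310 ≈ -2826.0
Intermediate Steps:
x = 45 (x = 9 - 1*(-36) = 9 + 36 = 45)
w(V) = 45 + V**2 - 128*V (w(V) = (V**2 - 128*V) + 45 = 45 + V**2 - 128*V)
b = -1/30310 ≈ -3.2992e-5
w(99) - b = (45 + 99**2 - 128*99) - 1*(-1/30310) = (45 + 9801 - 12672) + 1/30310 = -2826 + 1/30310 = -85656059/30310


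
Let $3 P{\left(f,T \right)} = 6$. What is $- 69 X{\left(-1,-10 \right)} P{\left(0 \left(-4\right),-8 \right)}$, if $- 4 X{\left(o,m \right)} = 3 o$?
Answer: $- \frac{207}{2} \approx -103.5$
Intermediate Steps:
$P{\left(f,T \right)} = 2$ ($P{\left(f,T \right)} = \frac{1}{3} \cdot 6 = 2$)
$X{\left(o,m \right)} = - \frac{3 o}{4}$
$- 69 X{\left(-1,-10 \right)} P{\left(0 \left(-4\right),-8 \right)} = - 69 \left(\left(- \frac{3}{4}\right) \left(-1\right)\right) 2 = \left(-69\right) \frac{3}{4} \cdot 2 = \left(- \frac{207}{4}\right) 2 = - \frac{207}{2}$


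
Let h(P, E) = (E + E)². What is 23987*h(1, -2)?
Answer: 383792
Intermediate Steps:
h(P, E) = 4*E² (h(P, E) = (2*E)² = 4*E²)
23987*h(1, -2) = 23987*(4*(-2)²) = 23987*(4*4) = 23987*16 = 383792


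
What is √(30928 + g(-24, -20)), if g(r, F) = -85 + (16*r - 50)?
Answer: √30409 ≈ 174.38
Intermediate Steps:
g(r, F) = -135 + 16*r (g(r, F) = -85 + (-50 + 16*r) = -135 + 16*r)
√(30928 + g(-24, -20)) = √(30928 + (-135 + 16*(-24))) = √(30928 + (-135 - 384)) = √(30928 - 519) = √30409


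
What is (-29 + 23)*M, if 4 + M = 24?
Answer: -120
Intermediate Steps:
M = 20 (M = -4 + 24 = 20)
(-29 + 23)*M = (-29 + 23)*20 = -6*20 = -120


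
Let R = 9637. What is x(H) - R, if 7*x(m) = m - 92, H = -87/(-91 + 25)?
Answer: -212299/22 ≈ -9650.0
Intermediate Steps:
H = 29/22 (H = -87/(-66) = -87*(-1/66) = 29/22 ≈ 1.3182)
x(m) = -92/7 + m/7 (x(m) = (m - 92)/7 = (-92 + m)/7 = -92/7 + m/7)
x(H) - R = (-92/7 + (⅐)*(29/22)) - 1*9637 = (-92/7 + 29/154) - 9637 = -285/22 - 9637 = -212299/22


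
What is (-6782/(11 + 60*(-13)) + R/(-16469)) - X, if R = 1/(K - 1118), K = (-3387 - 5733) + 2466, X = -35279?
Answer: 3473371060272413/98429745292 ≈ 35288.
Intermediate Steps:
K = -6654 (K = -9120 + 2466 = -6654)
R = -1/7772 (R = 1/(-6654 - 1118) = 1/(-7772) = -1/7772 ≈ -0.00012867)
(-6782/(11 + 60*(-13)) + R/(-16469)) - X = (-6782/(11 + 60*(-13)) - 1/7772/(-16469)) - 1*(-35279) = (-6782/(11 - 780) - 1/7772*(-1/16469)) + 35279 = (-6782/(-769) + 1/127997068) + 35279 = (-6782*(-1/769) + 1/127997068) + 35279 = (6782/769 + 1/127997068) + 35279 = 868076115945/98429745292 + 35279 = 3473371060272413/98429745292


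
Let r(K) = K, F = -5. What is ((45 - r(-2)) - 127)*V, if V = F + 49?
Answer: -3520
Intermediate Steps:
V = 44 (V = -5 + 49 = 44)
((45 - r(-2)) - 127)*V = ((45 - 1*(-2)) - 127)*44 = ((45 + 2) - 127)*44 = (47 - 127)*44 = -80*44 = -3520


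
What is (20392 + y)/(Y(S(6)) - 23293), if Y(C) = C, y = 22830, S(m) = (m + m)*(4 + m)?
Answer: -43222/23173 ≈ -1.8652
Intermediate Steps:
S(m) = 2*m*(4 + m) (S(m) = (2*m)*(4 + m) = 2*m*(4 + m))
(20392 + y)/(Y(S(6)) - 23293) = (20392 + 22830)/(2*6*(4 + 6) - 23293) = 43222/(2*6*10 - 23293) = 43222/(120 - 23293) = 43222/(-23173) = 43222*(-1/23173) = -43222/23173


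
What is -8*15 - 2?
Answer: -122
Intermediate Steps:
-8*15 - 2 = -120 - 2 = -122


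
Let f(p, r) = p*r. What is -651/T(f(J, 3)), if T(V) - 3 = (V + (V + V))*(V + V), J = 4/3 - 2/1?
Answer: -217/9 ≈ -24.111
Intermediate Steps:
J = -⅔ (J = 4*(⅓) - 2*1 = 4/3 - 2 = -⅔ ≈ -0.66667)
T(V) = 3 + 6*V² (T(V) = 3 + (V + (V + V))*(V + V) = 3 + (V + 2*V)*(2*V) = 3 + (3*V)*(2*V) = 3 + 6*V²)
-651/T(f(J, 3)) = -651/(3 + 6*(-⅔*3)²) = -651/(3 + 6*(-2)²) = -651/(3 + 6*4) = -651/(3 + 24) = -651/27 = -651*1/27 = -217/9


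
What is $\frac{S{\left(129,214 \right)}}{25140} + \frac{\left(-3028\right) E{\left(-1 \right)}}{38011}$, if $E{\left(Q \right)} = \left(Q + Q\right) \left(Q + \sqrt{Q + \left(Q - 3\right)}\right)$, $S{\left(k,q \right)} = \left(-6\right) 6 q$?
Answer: $- \frac{37090382}{79633045} + \frac{6056 i \sqrt{5}}{38011} \approx -0.46577 + 0.35626 i$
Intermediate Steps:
$S{\left(k,q \right)} = - 36 q$
$E{\left(Q \right)} = 2 Q \left(Q + \sqrt{-3 + 2 Q}\right)$ ($E{\left(Q \right)} = 2 Q \left(Q + \sqrt{Q + \left(-3 + Q\right)}\right) = 2 Q \left(Q + \sqrt{-3 + 2 Q}\right)$)
$\frac{S{\left(129,214 \right)}}{25140} + \frac{\left(-3028\right) E{\left(-1 \right)}}{38011} = \frac{\left(-36\right) 214}{25140} + \frac{\left(-3028\right) 2 \left(-1\right) \left(-1 + \sqrt{-3 + 2 \left(-1\right)}\right)}{38011} = \left(-7704\right) \frac{1}{25140} + - 3028 \cdot 2 \left(-1\right) \left(-1 + \sqrt{-3 - 2}\right) \frac{1}{38011} = - \frac{642}{2095} + - 3028 \cdot 2 \left(-1\right) \left(-1 + \sqrt{-5}\right) \frac{1}{38011} = - \frac{642}{2095} + - 3028 \cdot 2 \left(-1\right) \left(-1 + i \sqrt{5}\right) \frac{1}{38011} = - \frac{642}{2095} + - 3028 \left(2 - 2 i \sqrt{5}\right) \frac{1}{38011} = - \frac{642}{2095} + \left(-6056 + 6056 i \sqrt{5}\right) \frac{1}{38011} = - \frac{642}{2095} - \left(\frac{6056}{38011} - \frac{6056 i \sqrt{5}}{38011}\right) = - \frac{37090382}{79633045} + \frac{6056 i \sqrt{5}}{38011}$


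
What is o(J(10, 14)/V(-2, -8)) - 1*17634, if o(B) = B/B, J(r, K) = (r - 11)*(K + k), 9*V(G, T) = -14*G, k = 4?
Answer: -17633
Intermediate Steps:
V(G, T) = -14*G/9 (V(G, T) = (-14*G)/9 = -14*G/9)
J(r, K) = (-11 + r)*(4 + K) (J(r, K) = (r - 11)*(K + 4) = (-11 + r)*(4 + K))
o(B) = 1
o(J(10, 14)/V(-2, -8)) - 1*17634 = 1 - 1*17634 = 1 - 17634 = -17633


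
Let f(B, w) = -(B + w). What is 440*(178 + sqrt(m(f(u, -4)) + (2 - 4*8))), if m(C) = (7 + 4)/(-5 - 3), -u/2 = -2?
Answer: 78320 + 110*I*sqrt(502) ≈ 78320.0 + 2464.6*I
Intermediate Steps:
u = 4 (u = -2*(-2) = 4)
f(B, w) = -B - w
m(C) = -11/8 (m(C) = 11/(-8) = 11*(-1/8) = -11/8)
440*(178 + sqrt(m(f(u, -4)) + (2 - 4*8))) = 440*(178 + sqrt(-11/8 + (2 - 4*8))) = 440*(178 + sqrt(-11/8 + (2 - 32))) = 440*(178 + sqrt(-11/8 - 30)) = 440*(178 + sqrt(-251/8)) = 440*(178 + I*sqrt(502)/4) = 78320 + 110*I*sqrt(502)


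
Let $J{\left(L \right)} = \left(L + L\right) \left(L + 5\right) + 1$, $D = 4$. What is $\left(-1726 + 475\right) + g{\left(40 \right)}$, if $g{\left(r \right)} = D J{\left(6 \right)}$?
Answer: $-719$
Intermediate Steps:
$J{\left(L \right)} = 1 + 2 L \left(5 + L\right)$ ($J{\left(L \right)} = 2 L \left(5 + L\right) + 1 = 1 + 2 L \left(5 + L\right)$)
$g{\left(r \right)} = 532$ ($g{\left(r \right)} = 4 \left(1 + 2 \cdot 6^{2} + 10 \cdot 6\right) = 4 \left(1 + 2 \cdot 36 + 60\right) = 4 \left(1 + 72 + 60\right) = 4 \cdot 133 = 532$)
$\left(-1726 + 475\right) + g{\left(40 \right)} = \left(-1726 + 475\right) + 532 = -1251 + 532 = -719$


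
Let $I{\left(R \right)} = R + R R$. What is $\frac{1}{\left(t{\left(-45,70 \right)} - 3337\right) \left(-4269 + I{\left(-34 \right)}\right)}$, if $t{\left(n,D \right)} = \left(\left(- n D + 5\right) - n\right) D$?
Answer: $- \frac{1}{694426461} \approx -1.44 \cdot 10^{-9}$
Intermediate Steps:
$I{\left(R \right)} = R + R^{2}$
$t{\left(n,D \right)} = D \left(5 - n - D n\right)$ ($t{\left(n,D \right)} = \left(\left(- D n + 5\right) - n\right) D = \left(\left(5 - D n\right) - n\right) D = \left(5 - n - D n\right) D = D \left(5 - n - D n\right)$)
$\frac{1}{\left(t{\left(-45,70 \right)} - 3337\right) \left(-4269 + I{\left(-34 \right)}\right)} = \frac{1}{\left(70 \left(5 - -45 - 70 \left(-45\right)\right) - 3337\right) \left(-4269 - 34 \left(1 - 34\right)\right)} = \frac{1}{\left(70 \left(5 + 45 + 3150\right) - 3337\right) \left(-4269 - -1122\right)} = \frac{1}{\left(70 \cdot 3200 - 3337\right) \left(-4269 + 1122\right)} = \frac{1}{\left(224000 - 3337\right) \left(-3147\right)} = \frac{1}{220663 \left(-3147\right)} = \frac{1}{-694426461} = - \frac{1}{694426461}$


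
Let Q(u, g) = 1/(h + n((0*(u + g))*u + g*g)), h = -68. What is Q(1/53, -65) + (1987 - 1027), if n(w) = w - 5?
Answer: 3985921/4152 ≈ 960.00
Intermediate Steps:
n(w) = -5 + w
Q(u, g) = 1/(-73 + g**2) (Q(u, g) = 1/(-68 + (-5 + ((0*(u + g))*u + g*g))) = 1/(-68 + (-5 + ((0*(g + u))*u + g**2))) = 1/(-68 + (-5 + (0*u + g**2))) = 1/(-68 + (-5 + (0 + g**2))) = 1/(-68 + (-5 + g**2)) = 1/(-73 + g**2))
Q(1/53, -65) + (1987 - 1027) = 1/(-73 + (-65)**2) + (1987 - 1027) = 1/(-73 + 4225) + 960 = 1/4152 + 960 = 3985921/4152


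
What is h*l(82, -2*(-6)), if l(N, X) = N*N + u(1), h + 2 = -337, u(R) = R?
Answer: -2279775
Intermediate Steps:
h = -339 (h = -2 - 337 = -339)
l(N, X) = 1 + N**2 (l(N, X) = N*N + 1 = N**2 + 1 = 1 + N**2)
h*l(82, -2*(-6)) = -339*(1 + 82**2) = -339*(1 + 6724) = -339*6725 = -2279775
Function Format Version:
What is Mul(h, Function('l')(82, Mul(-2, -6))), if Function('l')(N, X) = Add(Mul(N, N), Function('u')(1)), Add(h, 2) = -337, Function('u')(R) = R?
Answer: -2279775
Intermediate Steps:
h = -339 (h = Add(-2, -337) = -339)
Function('l')(N, X) = Add(1, Pow(N, 2)) (Function('l')(N, X) = Add(Mul(N, N), 1) = Add(Pow(N, 2), 1) = Add(1, Pow(N, 2)))
Mul(h, Function('l')(82, Mul(-2, -6))) = Mul(-339, Add(1, Pow(82, 2))) = Mul(-339, Add(1, 6724)) = Mul(-339, 6725) = -2279775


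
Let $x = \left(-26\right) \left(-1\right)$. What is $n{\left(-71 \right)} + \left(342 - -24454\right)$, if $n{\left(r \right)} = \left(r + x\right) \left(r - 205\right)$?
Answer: $37216$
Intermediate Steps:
$x = 26$
$n{\left(r \right)} = \left(-205 + r\right) \left(26 + r\right)$ ($n{\left(r \right)} = \left(r + 26\right) \left(r - 205\right) = \left(26 + r\right) \left(-205 + r\right) = \left(-205 + r\right) \left(26 + r\right)$)
$n{\left(-71 \right)} + \left(342 - -24454\right) = \left(-5330 + \left(-71\right)^{2} - -12709\right) + \left(342 - -24454\right) = \left(-5330 + 5041 + 12709\right) + \left(342 + 24454\right) = 12420 + 24796 = 37216$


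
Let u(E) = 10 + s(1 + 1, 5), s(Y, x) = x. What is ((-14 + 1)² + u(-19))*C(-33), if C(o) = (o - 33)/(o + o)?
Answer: 184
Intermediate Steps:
u(E) = 15 (u(E) = 10 + 5 = 15)
C(o) = (-33 + o)/(2*o) (C(o) = (-33 + o)/((2*o)) = (-33 + o)*(1/(2*o)) = (-33 + o)/(2*o))
((-14 + 1)² + u(-19))*C(-33) = ((-14 + 1)² + 15)*((½)*(-33 - 33)/(-33)) = ((-13)² + 15)*((½)*(-1/33)*(-66)) = (169 + 15)*1 = 184*1 = 184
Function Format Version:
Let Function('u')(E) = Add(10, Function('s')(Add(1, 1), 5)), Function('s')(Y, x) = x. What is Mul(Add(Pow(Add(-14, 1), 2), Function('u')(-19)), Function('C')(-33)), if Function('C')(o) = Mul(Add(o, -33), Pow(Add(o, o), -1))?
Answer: 184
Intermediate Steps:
Function('u')(E) = 15 (Function('u')(E) = Add(10, 5) = 15)
Function('C')(o) = Mul(Rational(1, 2), Pow(o, -1), Add(-33, o)) (Function('C')(o) = Mul(Add(-33, o), Pow(Mul(2, o), -1)) = Mul(Add(-33, o), Mul(Rational(1, 2), Pow(o, -1))) = Mul(Rational(1, 2), Pow(o, -1), Add(-33, o)))
Mul(Add(Pow(Add(-14, 1), 2), Function('u')(-19)), Function('C')(-33)) = Mul(Add(Pow(Add(-14, 1), 2), 15), Mul(Rational(1, 2), Pow(-33, -1), Add(-33, -33))) = Mul(Add(Pow(-13, 2), 15), Mul(Rational(1, 2), Rational(-1, 33), -66)) = Mul(Add(169, 15), 1) = Mul(184, 1) = 184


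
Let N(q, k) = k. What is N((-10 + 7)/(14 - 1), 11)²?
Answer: 121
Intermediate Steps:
N((-10 + 7)/(14 - 1), 11)² = 11² = 121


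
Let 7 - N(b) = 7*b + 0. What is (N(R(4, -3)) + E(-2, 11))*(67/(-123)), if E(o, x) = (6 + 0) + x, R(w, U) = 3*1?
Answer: -67/41 ≈ -1.6341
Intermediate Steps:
R(w, U) = 3
E(o, x) = 6 + x
N(b) = 7 - 7*b (N(b) = 7 - (7*b + 0) = 7 - 7*b)
(N(R(4, -3)) + E(-2, 11))*(67/(-123)) = ((7 - 7*3) + (6 + 11))*(67/(-123)) = ((7 - 21) + 17)*(67*(-1/123)) = (-14 + 17)*(-67/123) = 3*(-67/123) = -67/41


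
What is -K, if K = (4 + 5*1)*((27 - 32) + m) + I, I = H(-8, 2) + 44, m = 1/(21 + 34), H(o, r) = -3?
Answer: 211/55 ≈ 3.8364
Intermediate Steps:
m = 1/55 ≈ 0.018182
I = 41 (I = -3 + 44 = 41)
K = -211/55 (K = (4 + 5*1)*((27 - 32) + 1/55) + 41 = (4 + 5)*(-5 + 1/55) + 41 = 9*(-274/55) + 41 = -2466/55 + 41 = -211/55 ≈ -3.8364)
-K = -1*(-211/55) = 211/55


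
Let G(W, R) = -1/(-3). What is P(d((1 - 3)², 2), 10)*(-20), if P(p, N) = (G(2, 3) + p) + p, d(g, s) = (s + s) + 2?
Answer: -740/3 ≈ -246.67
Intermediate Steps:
G(W, R) = ⅓ (G(W, R) = -1*(-⅓) = ⅓)
d(g, s) = 2 + 2*s (d(g, s) = 2*s + 2 = 2 + 2*s)
P(p, N) = ⅓ + 2*p (P(p, N) = (⅓ + p) + p = ⅓ + 2*p)
P(d((1 - 3)², 2), 10)*(-20) = (⅓ + 2*(2 + 2*2))*(-20) = (⅓ + 2*(2 + 4))*(-20) = (⅓ + 2*6)*(-20) = (⅓ + 12)*(-20) = (37/3)*(-20) = -740/3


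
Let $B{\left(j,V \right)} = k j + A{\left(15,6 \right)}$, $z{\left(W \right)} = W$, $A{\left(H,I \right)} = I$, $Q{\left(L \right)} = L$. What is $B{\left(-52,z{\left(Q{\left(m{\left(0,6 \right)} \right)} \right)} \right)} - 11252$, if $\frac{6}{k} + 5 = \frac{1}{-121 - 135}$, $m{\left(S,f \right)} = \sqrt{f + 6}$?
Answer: $- \frac{4775418}{427} \approx -11184.0$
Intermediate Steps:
$m{\left(S,f \right)} = \sqrt{6 + f}$
$k = - \frac{512}{427}$ ($k = \frac{6}{-5 + \frac{1}{-121 - 135}} = \frac{6}{-5 + \frac{1}{-256}} = \frac{6}{-5 - \frac{1}{256}} = \frac{6}{- \frac{1281}{256}} = 6 \left(- \frac{256}{1281}\right) = - \frac{512}{427} \approx -1.1991$)
$B{\left(j,V \right)} = 6 - \frac{512 j}{427}$ ($B{\left(j,V \right)} = - \frac{512 j}{427} + 6 = 6 - \frac{512 j}{427}$)
$B{\left(-52,z{\left(Q{\left(m{\left(0,6 \right)} \right)} \right)} \right)} - 11252 = \left(6 - - \frac{26624}{427}\right) - 11252 = \left(6 + \frac{26624}{427}\right) - 11252 = \frac{29186}{427} - 11252 = - \frac{4775418}{427}$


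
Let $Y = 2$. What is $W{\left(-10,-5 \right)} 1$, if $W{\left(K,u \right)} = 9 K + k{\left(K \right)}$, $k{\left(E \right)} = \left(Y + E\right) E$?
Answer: $-10$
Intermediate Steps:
$k{\left(E \right)} = E \left(2 + E\right)$ ($k{\left(E \right)} = \left(2 + E\right) E = E \left(2 + E\right)$)
$W{\left(K,u \right)} = 9 K + K \left(2 + K\right)$
$W{\left(-10,-5 \right)} 1 = - 10 \left(11 - 10\right) 1 = \left(-10\right) 1 \cdot 1 = \left(-10\right) 1 = -10$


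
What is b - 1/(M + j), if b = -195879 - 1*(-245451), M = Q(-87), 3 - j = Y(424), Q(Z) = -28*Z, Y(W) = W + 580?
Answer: 71135819/1435 ≈ 49572.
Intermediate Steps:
Y(W) = 580 + W
j = -1001 (j = 3 - (580 + 424) = 3 - 1*1004 = 3 - 1004 = -1001)
M = 2436 (M = -28*(-87) = 2436)
b = 49572 (b = -195879 + 245451 = 49572)
b - 1/(M + j) = 49572 - 1/(2436 - 1001) = 49572 - 1/1435 = 71135819/1435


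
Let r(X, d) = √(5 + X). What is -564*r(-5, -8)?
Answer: 0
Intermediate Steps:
-564*r(-5, -8) = -564*√(5 - 5) = -564*√0 = -564*0 = 0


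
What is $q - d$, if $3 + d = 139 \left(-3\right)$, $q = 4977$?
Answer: $5397$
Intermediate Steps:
$d = -420$ ($d = -3 + 139 \left(-3\right) = -3 - 417 = -420$)
$q - d = 4977 - -420 = 4977 + 420 = 5397$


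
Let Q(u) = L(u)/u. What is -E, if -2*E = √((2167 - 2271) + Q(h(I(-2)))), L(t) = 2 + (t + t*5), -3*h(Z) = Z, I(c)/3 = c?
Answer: I*√97/2 ≈ 4.9244*I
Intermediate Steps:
I(c) = 3*c
h(Z) = -Z/3
L(t) = 2 + 6*t (L(t) = 2 + (t + 5*t) = 2 + 6*t)
Q(u) = (2 + 6*u)/u
E = -I*√97/2 (E = -√((2167 - 2271) + (6 + 2/((-(-2)))))/2 = -√(-104 + (6 + 2/((-⅓*(-6)))))/2 = -√(-104 + (6 + 2/2))/2 = -√(-104 + (6 + 2*(½)))/2 = -√(-104 + (6 + 1))/2 = -√(-104 + 7)/2 = -I*√97/2 ≈ -4.9244*I)
-E = -(-1)*I*√97/2 = I*√97/2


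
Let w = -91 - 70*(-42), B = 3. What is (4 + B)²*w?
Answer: 139601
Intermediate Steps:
w = 2849 (w = -91 + 2940 = 2849)
(4 + B)²*w = (4 + 3)²*2849 = 7²*2849 = 49*2849 = 139601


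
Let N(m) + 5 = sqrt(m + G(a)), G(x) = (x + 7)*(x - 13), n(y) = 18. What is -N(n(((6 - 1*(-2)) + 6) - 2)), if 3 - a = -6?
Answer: 5 - I*sqrt(46) ≈ 5.0 - 6.7823*I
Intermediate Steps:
a = 9 (a = 3 - 1*(-6) = 3 + 6 = 9)
G(x) = (-13 + x)*(7 + x) (G(x) = (7 + x)*(-13 + x) = (-13 + x)*(7 + x))
N(m) = -5 + sqrt(-64 + m) (N(m) = -5 + sqrt(m + (-91 + 9**2 - 6*9)) = -5 + sqrt(m + (-91 + 81 - 54)) = -5 + sqrt(m - 64) = -5 + sqrt(-64 + m))
-N(n(((6 - 1*(-2)) + 6) - 2)) = -(-5 + sqrt(-64 + 18)) = -(-5 + sqrt(-46)) = -(-5 + I*sqrt(46)) = 5 - I*sqrt(46)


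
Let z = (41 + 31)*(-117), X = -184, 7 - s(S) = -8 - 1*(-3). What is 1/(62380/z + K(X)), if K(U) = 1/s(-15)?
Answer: -4212/30839 ≈ -0.13658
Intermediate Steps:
s(S) = 12 (s(S) = 7 - (-8 - 1*(-3)) = 7 - (-8 + 3) = 7 - 1*(-5) = 7 + 5 = 12)
z = -8424 (z = 72*(-117) = -8424)
K(U) = 1/12
1/(62380/z + K(X)) = 1/(62380/(-8424) + 1/12) = 1/(62380*(-1/8424) + 1/12) = 1/(-15595/2106 + 1/12) = 1/(-30839/4212) = -4212/30839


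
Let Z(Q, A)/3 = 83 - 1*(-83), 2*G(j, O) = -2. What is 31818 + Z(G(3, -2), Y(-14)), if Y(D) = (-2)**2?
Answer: 32316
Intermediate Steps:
Y(D) = 4
G(j, O) = -1 (G(j, O) = (1/2)*(-2) = -1)
Z(Q, A) = 498 (Z(Q, A) = 3*(83 - 1*(-83)) = 3*(83 + 83) = 3*166 = 498)
31818 + Z(G(3, -2), Y(-14)) = 31818 + 498 = 32316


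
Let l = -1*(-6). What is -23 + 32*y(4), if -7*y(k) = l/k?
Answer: -209/7 ≈ -29.857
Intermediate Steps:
l = 6
y(k) = -6/(7*k)
-23 + 32*y(4) = -23 + 32*(-6/7/4) = -23 + 32*(-6/7*¼) = -23 + 32*(-3/14) = -23 - 48/7 = -209/7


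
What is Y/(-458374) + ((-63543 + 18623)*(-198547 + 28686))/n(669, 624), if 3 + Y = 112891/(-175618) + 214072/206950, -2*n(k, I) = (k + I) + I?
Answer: -127112382033050642324981041/15967853902675602900 ≈ -7.9605e+6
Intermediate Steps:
n(k, I) = -I - k/2 (n(k, I) = -((k + I) + I)/2 = -((I + k) + I)/2 = -(k + 2*I)/2 = -I - k/2)
Y = -47400165627/18172072550 (Y = -3 + (112891/(-175618) + 214072/206950) = -3 + (112891*(-1/175618) + 214072*(1/206950)) = -3 + (-112891/175618 + 107036/103475) = -3 + 7116052023/18172072550 = -47400165627/18172072550 ≈ -2.6084)
Y/(-458374) + ((-63543 + 18623)*(-198547 + 28686))/n(669, 624) = -47400165627/18172072550/(-458374) + ((-63543 + 18623)*(-198547 + 28686))/(-1*624 - ½*669) = -47400165627/18172072550*(-1/458374) + (-44920*(-169861))/(-624 - 669/2) = 47400165627/8329605583033700 + 7630156120/(-1917/2) = 47400165627/8329605583033700 + 7630156120*(-2/1917) = 47400165627/8329605583033700 - 15260312240/1917 = -127112382033050642324981041/15967853902675602900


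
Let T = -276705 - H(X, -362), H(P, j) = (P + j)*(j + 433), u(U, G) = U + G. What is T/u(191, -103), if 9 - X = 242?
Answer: -58615/22 ≈ -2664.3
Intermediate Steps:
X = -233 (X = 9 - 1*242 = 9 - 242 = -233)
u(U, G) = G + U
H(P, j) = (433 + j)*(P + j) (H(P, j) = (P + j)*(433 + j) = (433 + j)*(P + j))
T = -234460 (T = -276705 - ((-362)² + 433*(-233) + 433*(-362) - 233*(-362)) = -276705 - (131044 - 100889 - 156746 + 84346) = -276705 - 1*(-42245) = -276705 + 42245 = -234460)
T/u(191, -103) = -234460/(-103 + 191) = -234460/88 = -234460*1/88 = -58615/22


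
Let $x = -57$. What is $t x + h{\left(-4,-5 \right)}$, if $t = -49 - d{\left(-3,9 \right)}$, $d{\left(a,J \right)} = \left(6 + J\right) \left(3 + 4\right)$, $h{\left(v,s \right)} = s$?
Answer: $8773$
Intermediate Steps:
$d{\left(a,J \right)} = 42 + 7 J$ ($d{\left(a,J \right)} = \left(6 + J\right) 7 = 42 + 7 J$)
$t = -154$ ($t = -49 - \left(42 + 7 \cdot 9\right) = -49 - \left(42 + 63\right) = -49 - 105 = -154$)
$t x + h{\left(-4,-5 \right)} = \left(-154\right) \left(-57\right) - 5 = 8778 - 5 = 8773$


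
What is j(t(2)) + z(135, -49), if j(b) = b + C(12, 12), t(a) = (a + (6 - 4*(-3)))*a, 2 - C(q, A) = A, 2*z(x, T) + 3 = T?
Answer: 4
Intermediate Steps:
z(x, T) = -3/2 + T/2
C(q, A) = 2 - A
t(a) = a*(18 + a) (t(a) = (a + (6 + 12))*a = (a + 18)*a = (18 + a)*a = a*(18 + a))
j(b) = -10 + b (j(b) = b + (2 - 1*12) = b + (2 - 12) = b - 10 = -10 + b)
j(t(2)) + z(135, -49) = (-10 + 2*(18 + 2)) + (-3/2 + (½)*(-49)) = (-10 + 2*20) + (-3/2 - 49/2) = (-10 + 40) - 26 = 30 - 26 = 4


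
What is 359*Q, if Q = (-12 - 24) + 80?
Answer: 15796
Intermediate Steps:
Q = 44 (Q = -36 + 80 = 44)
359*Q = 359*44 = 15796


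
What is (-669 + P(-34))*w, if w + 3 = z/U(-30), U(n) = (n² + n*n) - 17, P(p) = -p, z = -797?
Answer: 3902710/1783 ≈ 2188.8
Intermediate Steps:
U(n) = -17 + 2*n² (U(n) = (n² + n²) - 17 = 2*n² - 17 = -17 + 2*n²)
w = -6146/1783 (w = -3 - 797/(-17 + 2*(-30)²) = -3 - 797/(-17 + 2*900) = -3 - 797/(-17 + 1800) = -3 - 797/1783 = -6146/1783 ≈ -3.4470)
(-669 + P(-34))*w = (-669 - 1*(-34))*(-6146/1783) = (-669 + 34)*(-6146/1783) = -635*(-6146/1783) = 3902710/1783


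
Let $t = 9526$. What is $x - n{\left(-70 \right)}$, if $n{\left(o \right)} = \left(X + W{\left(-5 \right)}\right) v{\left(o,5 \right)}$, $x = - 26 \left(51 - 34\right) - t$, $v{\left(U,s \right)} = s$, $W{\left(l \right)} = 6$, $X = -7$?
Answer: $-9963$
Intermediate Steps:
$x = -9968$ ($x = - 26 \left(51 - 34\right) - 9526 = \left(-26\right) 17 - 9526 = -442 - 9526 = -9968$)
$n{\left(o \right)} = -5$ ($n{\left(o \right)} = \left(-7 + 6\right) 5 = \left(-1\right) 5 = -5$)
$x - n{\left(-70 \right)} = -9968 - -5 = -9968 + 5 = -9963$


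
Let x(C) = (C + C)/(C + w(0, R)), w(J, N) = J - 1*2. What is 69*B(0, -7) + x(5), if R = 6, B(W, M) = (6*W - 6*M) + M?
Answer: 7255/3 ≈ 2418.3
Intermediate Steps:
B(W, M) = -5*M + 6*W (B(W, M) = (-6*M + 6*W) + M = -5*M + 6*W)
w(J, N) = -2 + J (w(J, N) = J - 2 = -2 + J)
x(C) = 2*C/(-2 + C) (x(C) = (C + C)/(C + (-2 + 0)) = (2*C)/(C - 2) = (2*C)/(-2 + C) = 2*C/(-2 + C))
69*B(0, -7) + x(5) = 69*(-5*(-7) + 6*0) + 2*5/(-2 + 5) = 69*(35 + 0) + 2*5/3 = 69*35 + 2*5*(⅓) = 2415 + 10/3 = 7255/3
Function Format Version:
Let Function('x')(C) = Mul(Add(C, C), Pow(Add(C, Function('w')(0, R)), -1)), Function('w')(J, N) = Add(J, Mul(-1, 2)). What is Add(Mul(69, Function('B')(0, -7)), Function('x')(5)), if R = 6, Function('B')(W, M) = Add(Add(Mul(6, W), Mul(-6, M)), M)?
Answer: Rational(7255, 3) ≈ 2418.3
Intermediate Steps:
Function('B')(W, M) = Add(Mul(-5, M), Mul(6, W)) (Function('B')(W, M) = Add(Add(Mul(-6, M), Mul(6, W)), M) = Add(Mul(-5, M), Mul(6, W)))
Function('w')(J, N) = Add(-2, J) (Function('w')(J, N) = Add(J, -2) = Add(-2, J))
Function('x')(C) = Mul(2, C, Pow(Add(-2, C), -1)) (Function('x')(C) = Mul(Add(C, C), Pow(Add(C, Add(-2, 0)), -1)) = Mul(Mul(2, C), Pow(Add(C, -2), -1)) = Mul(Mul(2, C), Pow(Add(-2, C), -1)) = Mul(2, C, Pow(Add(-2, C), -1)))
Add(Mul(69, Function('B')(0, -7)), Function('x')(5)) = Add(Mul(69, Add(Mul(-5, -7), Mul(6, 0))), Mul(2, 5, Pow(Add(-2, 5), -1))) = Add(Mul(69, Add(35, 0)), Mul(2, 5, Pow(3, -1))) = Add(Mul(69, 35), Mul(2, 5, Rational(1, 3))) = Add(2415, Rational(10, 3)) = Rational(7255, 3)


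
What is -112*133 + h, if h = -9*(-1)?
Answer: -14887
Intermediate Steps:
h = 9
-112*133 + h = -112*133 + 9 = -14896 + 9 = -14887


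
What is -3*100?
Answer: -300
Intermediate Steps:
-3*100 = -1*300 = -300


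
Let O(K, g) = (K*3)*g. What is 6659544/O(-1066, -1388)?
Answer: 277481/184951 ≈ 1.5003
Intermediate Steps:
O(K, g) = 3*K*g (O(K, g) = (3*K)*g = 3*K*g)
6659544/O(-1066, -1388) = 6659544/((3*(-1066)*(-1388))) = 6659544/4438824 = 6659544*(1/4438824) = 277481/184951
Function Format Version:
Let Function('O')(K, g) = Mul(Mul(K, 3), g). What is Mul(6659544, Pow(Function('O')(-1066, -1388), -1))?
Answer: Rational(277481, 184951) ≈ 1.5003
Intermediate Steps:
Function('O')(K, g) = Mul(3, K, g) (Function('O')(K, g) = Mul(Mul(3, K), g) = Mul(3, K, g))
Mul(6659544, Pow(Function('O')(-1066, -1388), -1)) = Mul(6659544, Pow(Mul(3, -1066, -1388), -1)) = Mul(6659544, Pow(4438824, -1)) = Mul(6659544, Rational(1, 4438824)) = Rational(277481, 184951)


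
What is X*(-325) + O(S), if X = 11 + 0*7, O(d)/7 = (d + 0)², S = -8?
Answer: -3127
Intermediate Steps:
O(d) = 7*d² (O(d) = 7*(d + 0)² = 7*d²)
X = 11 (X = 11 + 0 = 11)
X*(-325) + O(S) = 11*(-325) + 7*(-8)² = -3575 + 7*64 = -3575 + 448 = -3127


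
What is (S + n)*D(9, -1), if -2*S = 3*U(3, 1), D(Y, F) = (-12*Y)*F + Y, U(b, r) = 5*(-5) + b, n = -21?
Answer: 1404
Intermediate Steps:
U(b, r) = -25 + b
D(Y, F) = Y - 12*F*Y (D(Y, F) = -12*F*Y + Y = Y - 12*F*Y)
S = 33 (S = -3*(-25 + 3)/2 = -3*(-22)/2 = -½*(-66) = 33)
(S + n)*D(9, -1) = (33 - 21)*(9*(1 - 12*(-1))) = 12*(9*(1 + 12)) = 12*(9*13) = 12*117 = 1404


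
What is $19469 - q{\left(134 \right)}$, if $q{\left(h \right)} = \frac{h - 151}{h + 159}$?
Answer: $\frac{5704434}{293} \approx 19469.0$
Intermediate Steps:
$q{\left(h \right)} = \frac{-151 + h}{159 + h}$
$19469 - q{\left(134 \right)} = 19469 - \frac{-151 + 134}{159 + 134} = 19469 - \frac{1}{293} \left(-17\right) = 19469 - - \frac{17}{293} = 19469 + \frac{17}{293} = \frac{5704434}{293}$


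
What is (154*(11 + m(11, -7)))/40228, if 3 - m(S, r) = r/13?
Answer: 14553/261482 ≈ 0.055656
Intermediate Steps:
m(S, r) = 3 - r/13
(154*(11 + m(11, -7)))/40228 = (154*(11 + (3 - 1/13*(-7))))/40228 = (154*(11 + (3 + 7/13)))*(1/40228) = (154*(11 + 46/13))*(1/40228) = (154*(189/13))*(1/40228) = (29106/13)*(1/40228) = 14553/261482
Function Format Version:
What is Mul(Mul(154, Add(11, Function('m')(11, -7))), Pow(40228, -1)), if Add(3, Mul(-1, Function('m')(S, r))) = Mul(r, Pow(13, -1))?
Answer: Rational(14553, 261482) ≈ 0.055656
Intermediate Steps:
Function('m')(S, r) = Add(3, Mul(Rational(-1, 13), r)) (Function('m')(S, r) = Add(3, Mul(-1, Mul(r, Pow(13, -1)))) = Add(3, Mul(-1, Mul(r, Rational(1, 13)))) = Add(3, Mul(-1, Mul(Rational(1, 13), r))) = Add(3, Mul(Rational(-1, 13), r)))
Mul(Mul(154, Add(11, Function('m')(11, -7))), Pow(40228, -1)) = Mul(Mul(154, Add(11, Add(3, Mul(Rational(-1, 13), -7)))), Pow(40228, -1)) = Mul(Mul(154, Add(11, Add(3, Rational(7, 13)))), Rational(1, 40228)) = Mul(Mul(154, Add(11, Rational(46, 13))), Rational(1, 40228)) = Mul(Mul(154, Rational(189, 13)), Rational(1, 40228)) = Mul(Rational(29106, 13), Rational(1, 40228)) = Rational(14553, 261482)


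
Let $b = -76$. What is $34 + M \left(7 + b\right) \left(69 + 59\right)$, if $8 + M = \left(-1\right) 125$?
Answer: $1174690$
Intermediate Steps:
$M = -133$ ($M = -8 - 125 = -133$)
$34 + M \left(7 + b\right) \left(69 + 59\right) = 34 - 133 \left(7 - 76\right) \left(69 + 59\right) = 34 - 133 \left(\left(-69\right) 128\right) = 34 - -1174656 = 34 + 1174656 = 1174690$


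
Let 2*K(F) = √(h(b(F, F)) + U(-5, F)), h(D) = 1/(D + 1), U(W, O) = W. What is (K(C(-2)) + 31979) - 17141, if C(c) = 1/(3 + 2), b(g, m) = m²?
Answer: 14838 + I*√2730/52 ≈ 14838.0 + 1.0048*I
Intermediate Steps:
C(c) = ⅕ (C(c) = 1/5 = ⅕)
h(D) = 1/(1 + D)
K(F) = √(-5 + 1/(1 + F²))/2 (K(F) = √(1/(1 + F²) - 5)/2 = √(-5 + 1/(1 + F²))/2)
(K(C(-2)) + 31979) - 17141 = (√((-4 - 5*(⅕)²)/(1 + (⅕)²))/2 + 31979) - 17141 = (√((-4 - 5*1/25)/(1 + 1/25))/2 + 31979) - 17141 = (√((-4 - ⅕)/(26/25))/2 + 31979) - 17141 = (√((25/26)*(-21/5))/2 + 31979) - 17141 = (√(-105/26)/2 + 31979) - 17141 = ((I*√2730/26)/2 + 31979) - 17141 = (I*√2730/52 + 31979) - 17141 = (31979 + I*√2730/52) - 17141 = 14838 + I*√2730/52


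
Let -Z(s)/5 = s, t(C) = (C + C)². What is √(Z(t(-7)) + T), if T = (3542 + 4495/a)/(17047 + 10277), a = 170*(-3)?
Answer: I*√23491603126310/154836 ≈ 31.303*I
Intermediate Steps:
t(C) = 4*C² (t(C) = (2*C)² = 4*C²)
a = -510
T = 360385/2787048 (T = (3542 + 4495/(-510))/(17047 + 10277) = (3542 + 4495*(-1/510))/27324 = (3542 - 899/102)*(1/27324) = (360385/102)*(1/27324) = 360385/2787048 ≈ 0.12931)
Z(s) = -5*s
√(Z(t(-7)) + T) = √(-20*(-7)² + 360385/2787048) = √(-20*49 + 360385/2787048) = √(-5*196 + 360385/2787048) = √(-980 + 360385/2787048) = √(-2730946655/2787048) = I*√23491603126310/154836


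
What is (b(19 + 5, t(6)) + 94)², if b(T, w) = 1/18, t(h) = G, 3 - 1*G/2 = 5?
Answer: 2866249/324 ≈ 8846.5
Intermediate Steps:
G = -4 (G = 6 - 2*5 = 6 - 10 = -4)
t(h) = -4
b(T, w) = 1/18
(b(19 + 5, t(6)) + 94)² = (1/18 + 94)² = (1693/18)² = 2866249/324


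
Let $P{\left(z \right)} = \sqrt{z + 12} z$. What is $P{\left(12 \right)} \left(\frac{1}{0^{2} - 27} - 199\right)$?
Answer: $- \frac{42992 \sqrt{6}}{9} \approx -11701.0$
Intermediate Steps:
$P{\left(z \right)} = z \sqrt{12 + z}$ ($P{\left(z \right)} = \sqrt{12 + z} z = z \sqrt{12 + z}$)
$P{\left(12 \right)} \left(\frac{1}{0^{2} - 27} - 199\right) = 12 \sqrt{12 + 12} \left(\frac{1}{0^{2} - 27} - 199\right) = 12 \sqrt{24} \left(\frac{1}{0 - 27} - 199\right) = 12 \cdot 2 \sqrt{6} \left(\frac{1}{-27} - 199\right) = 24 \sqrt{6} \left(- \frac{1}{27} - 199\right) = 24 \sqrt{6} \left(- \frac{5374}{27}\right) = - \frac{42992 \sqrt{6}}{9}$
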